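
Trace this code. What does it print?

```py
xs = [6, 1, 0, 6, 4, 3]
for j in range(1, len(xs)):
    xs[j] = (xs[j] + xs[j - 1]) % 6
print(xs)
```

[6, 1, 1, 1, 5, 2]

j=1: xs[1] = (1+6)%6 = 1 → [6, 1, 0, 6, 4, 3]
j=2: xs[2] = (0+1)%6 = 1 → [6, 1, 1, 6, 4, 3]
j=3: xs[3] = (6+1)%6 = 1 → [6, 1, 1, 1, 4, 3]
j=4: xs[4] = (4+1)%6 = 5 → [6, 1, 1, 1, 5, 3]
j=5: xs[5] = (3+5)%6 = 2 → [6, 1, 1, 1, 5, 2]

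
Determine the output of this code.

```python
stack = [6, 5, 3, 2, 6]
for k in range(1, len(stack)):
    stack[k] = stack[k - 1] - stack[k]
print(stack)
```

[6, 1, -2, -4, -10]

k=1: stack[1] = 6-5 = 1 → [6, 1, 3, 2, 6]
k=2: stack[2] = 1-3 = -2 → [6, 1, -2, 2, 6]
k=3: stack[3] = (-2)-2 = -4 → [6, 1, -2, -4, 6]
k=4: stack[4] = (-4)-6 = -10 → [6, 1, -2, -4, -10]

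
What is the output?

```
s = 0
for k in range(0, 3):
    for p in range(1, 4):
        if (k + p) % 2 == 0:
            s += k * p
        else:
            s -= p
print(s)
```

-2

k=0,p=1: odd sum, s = 0-1 = -1
k=0,p=2: even sum, s = (-1)+0 = -1
k=0,p=3: odd sum, s = (-1)-3 = -4
k=1,p=1: even sum, s = (-4)+1 = -3
k=1,p=2: odd sum, s = (-3)-2 = -5
k=1,p=3: even sum, s = (-5)+3 = -2
k=2,p=1: odd sum, s = (-2)-1 = -3
k=2,p=2: even sum, s = (-3)+4 = 1
k=2,p=3: odd sum, s = 1-3 = -2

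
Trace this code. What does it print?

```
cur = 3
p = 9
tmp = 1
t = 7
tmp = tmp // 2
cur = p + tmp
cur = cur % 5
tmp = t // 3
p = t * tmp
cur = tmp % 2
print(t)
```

tmp = 1//2 = 0
cur = 9+0 = 9
cur = 9%5 = 4
tmp = 7//3 = 2
p = 7*2 = 14
cur = 2%2 = 0

7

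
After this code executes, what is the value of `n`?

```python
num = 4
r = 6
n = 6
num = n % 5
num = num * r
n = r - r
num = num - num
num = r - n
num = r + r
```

0

num = 6%5 = 1
num = 1*6 = 6
n = 6-6 = 0
num = 6-6 = 0
num = 6-0 = 6
num = 6+6 = 12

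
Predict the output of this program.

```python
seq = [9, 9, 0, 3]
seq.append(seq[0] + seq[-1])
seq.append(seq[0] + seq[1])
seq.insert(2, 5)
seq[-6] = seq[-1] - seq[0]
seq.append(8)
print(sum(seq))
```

64

append seq[0]+seq[-1] = 9+3 = 12 → [9, 9, 0, 3, 12]
append seq[0]+seq[1] = 9+9 = 18 → [9, 9, 0, 3, 12, 18]
insert 5 at 2 → [9, 9, 5, 0, 3, 12, 18]
seq[-6] = seq[-1]-seq[0] = 18-9 = 9 → [9, 9, 5, 0, 3, 12, 18]
append 8 → [9, 9, 5, 0, 3, 12, 18, 8]
sum = 64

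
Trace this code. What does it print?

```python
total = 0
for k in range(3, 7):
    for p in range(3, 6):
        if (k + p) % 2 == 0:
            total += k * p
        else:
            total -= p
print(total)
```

k=3,p=3: even sum, total = 0+9 = 9
k=3,p=4: odd sum, total = 9-4 = 5
k=3,p=5: even sum, total = 5+15 = 20
k=4,p=3: odd sum, total = 20-3 = 17
k=4,p=4: even sum, total = 17+16 = 33
k=4,p=5: odd sum, total = 33-5 = 28
k=5,p=3: even sum, total = 28+15 = 43
k=5,p=4: odd sum, total = 43-4 = 39
k=5,p=5: even sum, total = 39+25 = 64
k=6,p=3: odd sum, total = 64-3 = 61
k=6,p=4: even sum, total = 61+24 = 85
k=6,p=5: odd sum, total = 85-5 = 80

80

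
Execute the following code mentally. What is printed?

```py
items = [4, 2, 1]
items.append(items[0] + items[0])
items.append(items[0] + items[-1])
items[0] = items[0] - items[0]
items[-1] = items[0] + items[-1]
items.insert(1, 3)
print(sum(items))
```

append items[0]+items[0] = 4+4 = 8 → [4, 2, 1, 8]
append items[0]+items[-1] = 4+8 = 12 → [4, 2, 1, 8, 12]
items[0] = items[0]-items[0] = 4-4 = 0 → [0, 2, 1, 8, 12]
items[-1] = items[0]+items[-1] = 0+12 = 12 → [0, 2, 1, 8, 12]
insert 3 at 1 → [0, 3, 2, 1, 8, 12]
sum = 26

26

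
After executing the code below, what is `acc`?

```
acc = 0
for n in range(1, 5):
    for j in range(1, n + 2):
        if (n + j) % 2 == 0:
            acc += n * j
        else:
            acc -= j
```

20

n=1,j=1: even sum, acc = 0+1 = 1
n=1,j=2: odd sum, acc = 1-2 = -1
n=2,j=1: odd sum, acc = (-1)-1 = -2
n=2,j=2: even sum, acc = (-2)+4 = 2
n=2,j=3: odd sum, acc = 2-3 = -1
n=3,j=1: even sum, acc = (-1)+3 = 2
n=3,j=2: odd sum, acc = 2-2 = 0
n=3,j=3: even sum, acc = 0+9 = 9
n=3,j=4: odd sum, acc = 9-4 = 5
n=4,j=1: odd sum, acc = 5-1 = 4
n=4,j=2: even sum, acc = 4+8 = 12
n=4,j=3: odd sum, acc = 12-3 = 9
n=4,j=4: even sum, acc = 9+16 = 25
n=4,j=5: odd sum, acc = 25-5 = 20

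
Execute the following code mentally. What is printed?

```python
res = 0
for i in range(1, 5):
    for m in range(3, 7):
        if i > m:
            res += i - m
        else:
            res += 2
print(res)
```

i=1,m=3: not 1>3, res = 0+2 = 2
i=1,m=4: not 1>4, res = 2+2 = 4
i=1,m=5: not 1>5, res = 4+2 = 6
i=1,m=6: not 1>6, res = 6+2 = 8
i=2,m=3: not 2>3, res = 8+2 = 10
i=2,m=4: not 2>4, res = 10+2 = 12
i=2,m=5: not 2>5, res = 12+2 = 14
i=2,m=6: not 2>6, res = 14+2 = 16
i=3,m=3: not 3>3, res = 16+2 = 18
i=3,m=4: not 3>4, res = 18+2 = 20
i=3,m=5: not 3>5, res = 20+2 = 22
i=3,m=6: not 3>6, res = 22+2 = 24
i=4,m=3: 4>3, res = 24+1 = 25
i=4,m=4: not 4>4, res = 25+2 = 27
i=4,m=5: not 4>5, res = 27+2 = 29
i=4,m=6: not 4>6, res = 29+2 = 31

31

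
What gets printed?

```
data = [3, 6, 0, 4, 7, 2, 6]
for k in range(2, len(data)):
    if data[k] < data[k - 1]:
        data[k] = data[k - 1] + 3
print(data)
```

[3, 6, 9, 12, 15, 18, 21]

k=2: 0<6, data[2] = 6+3 = 9 → [3, 6, 9, 4, 7, 2, 6]
k=3: 4<9, data[3] = 9+3 = 12 → [3, 6, 9, 12, 7, 2, 6]
k=4: 7<12, data[4] = 12+3 = 15 → [3, 6, 9, 12, 15, 2, 6]
k=5: 2<15, data[5] = 15+3 = 18 → [3, 6, 9, 12, 15, 18, 6]
k=6: 6<18, data[6] = 18+3 = 21 → [3, 6, 9, 12, 15, 18, 21]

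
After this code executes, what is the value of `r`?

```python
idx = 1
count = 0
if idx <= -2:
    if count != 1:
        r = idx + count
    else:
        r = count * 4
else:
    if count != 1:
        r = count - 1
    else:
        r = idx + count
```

-1

idx=1, count=0
idx <= -2 is False; count != 1 is True
→ r = count - 1 = -1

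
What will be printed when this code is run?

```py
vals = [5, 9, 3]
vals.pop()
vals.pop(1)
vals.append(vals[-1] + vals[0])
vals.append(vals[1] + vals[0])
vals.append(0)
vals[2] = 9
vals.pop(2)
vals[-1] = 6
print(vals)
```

[5, 10, 6]

pop() removes 3 → [5, 9]
pop(1) removes 9 → [5]
append vals[-1]+vals[0] = 5+5 = 10 → [5, 10]
append vals[1]+vals[0] = 10+5 = 15 → [5, 10, 15]
append 0 → [5, 10, 15, 0]
vals[2] = 9 → [5, 10, 9, 0]
pop(2) removes 9 → [5, 10, 0]
vals[-1] = 6 → [5, 10, 6]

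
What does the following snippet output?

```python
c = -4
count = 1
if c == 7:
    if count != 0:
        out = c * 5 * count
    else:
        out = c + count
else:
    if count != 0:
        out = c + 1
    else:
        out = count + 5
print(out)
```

-3

c=-4, count=1
c == 7 is False; count != 0 is True
→ out = c + 1 = -3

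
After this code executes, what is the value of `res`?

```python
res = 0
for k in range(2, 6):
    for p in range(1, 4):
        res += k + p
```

66

k=2,p=1: res = 0+3 = 3
k=2,p=2: res = 3+4 = 7
k=2,p=3: res = 7+5 = 12
k=3,p=1: res = 12+4 = 16
k=3,p=2: res = 16+5 = 21
k=3,p=3: res = 21+6 = 27
k=4,p=1: res = 27+5 = 32
k=4,p=2: res = 32+6 = 38
k=4,p=3: res = 38+7 = 45
k=5,p=1: res = 45+6 = 51
k=5,p=2: res = 51+7 = 58
k=5,p=3: res = 58+8 = 66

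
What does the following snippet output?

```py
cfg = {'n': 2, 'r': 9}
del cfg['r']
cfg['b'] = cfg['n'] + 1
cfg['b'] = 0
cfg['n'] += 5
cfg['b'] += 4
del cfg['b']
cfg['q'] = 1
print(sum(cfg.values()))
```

del 'r' → {'n': 2}
cfg['b'] = cfg['n']+1 = 3 → {'n': 2, 'b': 3}
cfg['b'] = 0 → {'n': 2, 'b': 0}
cfg['n'] = 2+5 = 7 → {'n': 7, 'b': 0}
cfg['b'] = 0+4 = 4 → {'n': 7, 'b': 4}
del 'b' → {'n': 7}
cfg['q'] = 1 → {'n': 7, 'q': 1}
sum of values = 8

8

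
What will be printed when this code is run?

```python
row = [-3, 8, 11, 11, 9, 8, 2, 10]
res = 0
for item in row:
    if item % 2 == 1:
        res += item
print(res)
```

item=-3: odd, res = 0+(-3) = -3
item=8: not odd
item=11: odd, res = (-3)+11 = 8
item=11: odd, res = 8+11 = 19
item=9: odd, res = 19+9 = 28
item=8: not odd
item=2: not odd
item=10: not odd

28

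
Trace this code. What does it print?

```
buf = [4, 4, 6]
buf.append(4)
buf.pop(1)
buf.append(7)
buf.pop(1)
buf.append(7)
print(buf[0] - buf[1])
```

0

append 4 → [4, 4, 6, 4]
pop(1) removes 4 → [4, 6, 4]
append 7 → [4, 6, 4, 7]
pop(1) removes 6 → [4, 4, 7]
append 7 → [4, 4, 7, 7]
buf[0]-buf[1] = 4-4 = 0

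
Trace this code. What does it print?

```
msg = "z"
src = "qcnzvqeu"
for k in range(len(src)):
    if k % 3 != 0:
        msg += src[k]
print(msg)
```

zcnvqu

k=0: skip
k=1: add 'c' → 'zc'
k=2: add 'n' → 'zcn'
k=3: skip
k=4: add 'v' → 'zcnv'
k=5: add 'q' → 'zcnvq'
k=6: skip
k=7: add 'u' → 'zcnvqu'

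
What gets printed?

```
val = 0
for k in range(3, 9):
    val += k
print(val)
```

33

k=3: val = 0+3 = 3
k=4: val = 3+4 = 7
k=5: val = 7+5 = 12
k=6: val = 12+6 = 18
k=7: val = 18+7 = 25
k=8: val = 25+8 = 33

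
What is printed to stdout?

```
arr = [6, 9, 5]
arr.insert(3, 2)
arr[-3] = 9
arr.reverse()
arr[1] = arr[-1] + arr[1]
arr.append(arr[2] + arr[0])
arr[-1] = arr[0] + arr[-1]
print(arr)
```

[2, 11, 9, 6, 13]

insert 2 at 3 → [6, 9, 5, 2]
arr[-3] = 9 → [6, 9, 5, 2]
reverse → [2, 5, 9, 6]
arr[1] = arr[-1]+arr[1] = 6+5 = 11 → [2, 11, 9, 6]
append arr[2]+arr[0] = 9+2 = 11 → [2, 11, 9, 6, 11]
arr[-1] = arr[0]+arr[-1] = 2+11 = 13 → [2, 11, 9, 6, 13]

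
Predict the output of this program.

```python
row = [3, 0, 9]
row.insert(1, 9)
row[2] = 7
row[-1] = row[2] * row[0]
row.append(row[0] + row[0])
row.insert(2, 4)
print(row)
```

insert 9 at 1 → [3, 9, 0, 9]
row[2] = 7 → [3, 9, 7, 9]
row[-1] = row[2]*row[0] = 7*3 = 21 → [3, 9, 7, 21]
append row[0]+row[0] = 3+3 = 6 → [3, 9, 7, 21, 6]
insert 4 at 2 → [3, 9, 4, 7, 21, 6]

[3, 9, 4, 7, 21, 6]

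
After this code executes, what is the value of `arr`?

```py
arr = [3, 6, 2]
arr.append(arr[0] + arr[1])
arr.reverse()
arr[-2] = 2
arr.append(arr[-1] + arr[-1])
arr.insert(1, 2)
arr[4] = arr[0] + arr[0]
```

append arr[0]+arr[1] = 3+6 = 9 → [3, 6, 2, 9]
reverse → [9, 2, 6, 3]
arr[-2] = 2 → [9, 2, 2, 3]
append arr[-1]+arr[-1] = 3+3 = 6 → [9, 2, 2, 3, 6]
insert 2 at 1 → [9, 2, 2, 2, 3, 6]
arr[4] = arr[0]+arr[0] = 9+9 = 18 → [9, 2, 2, 2, 18, 6]

[9, 2, 2, 2, 18, 6]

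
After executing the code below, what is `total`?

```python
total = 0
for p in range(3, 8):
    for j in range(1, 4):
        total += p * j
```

p=3,j=1: total = 0+3 = 3
p=3,j=2: total = 3+6 = 9
p=3,j=3: total = 9+9 = 18
p=4,j=1: total = 18+4 = 22
p=4,j=2: total = 22+8 = 30
p=4,j=3: total = 30+12 = 42
p=5,j=1: total = 42+5 = 47
p=5,j=2: total = 47+10 = 57
p=5,j=3: total = 57+15 = 72
p=6,j=1: total = 72+6 = 78
p=6,j=2: total = 78+12 = 90
p=6,j=3: total = 90+18 = 108
p=7,j=1: total = 108+7 = 115
p=7,j=2: total = 115+14 = 129
p=7,j=3: total = 129+21 = 150

150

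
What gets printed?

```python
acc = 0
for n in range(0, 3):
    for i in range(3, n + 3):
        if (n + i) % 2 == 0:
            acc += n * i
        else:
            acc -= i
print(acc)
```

n=1,i=3: even sum, acc = 0+3 = 3
n=2,i=3: odd sum, acc = 3-3 = 0
n=2,i=4: even sum, acc = 0+8 = 8

8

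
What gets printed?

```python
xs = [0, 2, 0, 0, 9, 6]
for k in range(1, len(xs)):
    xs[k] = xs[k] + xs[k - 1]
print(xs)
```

k=1: xs[1] = 2+0 = 2 → [0, 2, 0, 0, 9, 6]
k=2: xs[2] = 0+2 = 2 → [0, 2, 2, 0, 9, 6]
k=3: xs[3] = 0+2 = 2 → [0, 2, 2, 2, 9, 6]
k=4: xs[4] = 9+2 = 11 → [0, 2, 2, 2, 11, 6]
k=5: xs[5] = 6+11 = 17 → [0, 2, 2, 2, 11, 17]

[0, 2, 2, 2, 11, 17]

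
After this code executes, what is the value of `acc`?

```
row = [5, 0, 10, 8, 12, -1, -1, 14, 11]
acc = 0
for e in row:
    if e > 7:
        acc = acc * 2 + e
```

e=5: not >7
e=0: not >7
e=10: >7, acc = 0*2+10 = 10
e=8: >7, acc = 10*2+8 = 28
e=12: >7, acc = 28*2+12 = 68
e=-1: not >7
e=-1: not >7
e=14: >7, acc = 68*2+14 = 150
e=11: >7, acc = 150*2+11 = 311

311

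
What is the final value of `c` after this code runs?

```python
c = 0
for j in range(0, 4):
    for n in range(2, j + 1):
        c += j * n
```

j=2,n=2: c = 0+4 = 4
j=3,n=2: c = 4+6 = 10
j=3,n=3: c = 10+9 = 19

19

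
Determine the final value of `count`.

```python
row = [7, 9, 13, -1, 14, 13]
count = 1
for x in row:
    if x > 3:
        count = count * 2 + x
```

x=7: >3, count = 1*2+7 = 9
x=9: >3, count = 9*2+9 = 27
x=13: >3, count = 27*2+13 = 67
x=-1: not >3
x=14: >3, count = 67*2+14 = 148
x=13: >3, count = 148*2+13 = 309

309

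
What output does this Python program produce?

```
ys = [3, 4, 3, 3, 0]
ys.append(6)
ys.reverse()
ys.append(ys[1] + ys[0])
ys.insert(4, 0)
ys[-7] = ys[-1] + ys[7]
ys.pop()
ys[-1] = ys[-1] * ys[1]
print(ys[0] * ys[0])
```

36

append 6 → [3, 4, 3, 3, 0, 6]
reverse → [6, 0, 3, 3, 4, 3]
append ys[1]+ys[0] = 0+6 = 6 → [6, 0, 3, 3, 4, 3, 6]
insert 0 at 4 → [6, 0, 3, 3, 0, 4, 3, 6]
ys[-7] = ys[-1]+ys[7] = 6+6 = 12 → [6, 12, 3, 3, 0, 4, 3, 6]
pop() removes 6 → [6, 12, 3, 3, 0, 4, 3]
ys[-1] = ys[-1]*ys[1] = 3*12 = 36 → [6, 12, 3, 3, 0, 4, 36]
ys[0]*ys[0] = 6*6 = 36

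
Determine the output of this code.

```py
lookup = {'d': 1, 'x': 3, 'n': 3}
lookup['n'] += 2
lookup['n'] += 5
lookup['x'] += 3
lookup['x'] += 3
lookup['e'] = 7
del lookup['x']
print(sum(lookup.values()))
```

lookup['n'] = 3+2 = 5 → {'d': 1, 'x': 3, 'n': 5}
lookup['n'] = 5+5 = 10 → {'d': 1, 'x': 3, 'n': 10}
lookup['x'] = 3+3 = 6 → {'d': 1, 'x': 6, 'n': 10}
lookup['x'] = 6+3 = 9 → {'d': 1, 'x': 9, 'n': 10}
lookup['e'] = 7 → {'d': 1, 'x': 9, 'n': 10, 'e': 7}
del 'x' → {'d': 1, 'n': 10, 'e': 7}
sum of values = 18

18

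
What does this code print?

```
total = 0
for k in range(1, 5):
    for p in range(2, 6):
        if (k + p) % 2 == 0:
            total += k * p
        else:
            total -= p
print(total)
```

k=1,p=2: odd sum, total = 0-2 = -2
k=1,p=3: even sum, total = (-2)+3 = 1
k=1,p=4: odd sum, total = 1-4 = -3
k=1,p=5: even sum, total = (-3)+5 = 2
k=2,p=2: even sum, total = 2+4 = 6
k=2,p=3: odd sum, total = 6-3 = 3
k=2,p=4: even sum, total = 3+8 = 11
k=2,p=5: odd sum, total = 11-5 = 6
k=3,p=2: odd sum, total = 6-2 = 4
k=3,p=3: even sum, total = 4+9 = 13
k=3,p=4: odd sum, total = 13-4 = 9
k=3,p=5: even sum, total = 9+15 = 24
k=4,p=2: even sum, total = 24+8 = 32
k=4,p=3: odd sum, total = 32-3 = 29
k=4,p=4: even sum, total = 29+16 = 45
k=4,p=5: odd sum, total = 45-5 = 40

40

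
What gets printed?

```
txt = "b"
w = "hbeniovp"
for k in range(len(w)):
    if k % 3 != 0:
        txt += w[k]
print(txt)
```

bbeiop

k=0: skip
k=1: add 'b' → 'bb'
k=2: add 'e' → 'bbe'
k=3: skip
k=4: add 'i' → 'bbei'
k=5: add 'o' → 'bbeio'
k=6: skip
k=7: add 'p' → 'bbeiop'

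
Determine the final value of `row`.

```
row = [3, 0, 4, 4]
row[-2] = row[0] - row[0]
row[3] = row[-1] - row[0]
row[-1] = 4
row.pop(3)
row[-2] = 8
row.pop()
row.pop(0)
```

row[-2] = row[0]-row[0] = 3-3 = 0 → [3, 0, 0, 4]
row[3] = row[-1]-row[0] = 4-3 = 1 → [3, 0, 0, 1]
row[-1] = 4 → [3, 0, 0, 4]
pop(3) removes 4 → [3, 0, 0]
row[-2] = 8 → [3, 8, 0]
pop() removes 0 → [3, 8]
pop(0) removes 3 → [8]

[8]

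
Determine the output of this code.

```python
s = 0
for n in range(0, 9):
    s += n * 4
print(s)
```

144

n=0: s = 0+0*4 = 0
n=1: s = 0+1*4 = 4
n=2: s = 4+2*4 = 12
n=3: s = 12+3*4 = 24
n=4: s = 24+4*4 = 40
n=5: s = 40+5*4 = 60
n=6: s = 60+6*4 = 84
n=7: s = 84+7*4 = 112
n=8: s = 112+8*4 = 144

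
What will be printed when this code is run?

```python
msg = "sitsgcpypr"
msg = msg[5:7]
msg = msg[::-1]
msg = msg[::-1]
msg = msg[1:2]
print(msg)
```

p

slice [5:7] → 'cp'
reverse → 'pc'
reverse → 'cp'
slice [1:2] → 'p'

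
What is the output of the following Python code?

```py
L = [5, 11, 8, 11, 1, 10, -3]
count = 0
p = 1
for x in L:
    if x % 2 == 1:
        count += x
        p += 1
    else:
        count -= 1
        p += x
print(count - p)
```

-1

x=5: odd, count = 0+5 = 5; p=2
x=11: odd, count = 5+11 = 16; p=3
x=8: not odd, count = 16-1 = 15; p=11
x=11: odd, count = 15+11 = 26; p=12
x=1: odd, count = 26+1 = 27; p=13
x=10: not odd, count = 27-1 = 26; p=23
x=-3: odd, count = 26+(-3) = 23; p=24
count-p = 23-24 = -1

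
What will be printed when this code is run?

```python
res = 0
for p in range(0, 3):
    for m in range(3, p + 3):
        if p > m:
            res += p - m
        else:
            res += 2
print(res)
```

6

p=1,m=3: not 1>3, res = 0+2 = 2
p=2,m=3: not 2>3, res = 2+2 = 4
p=2,m=4: not 2>4, res = 4+2 = 6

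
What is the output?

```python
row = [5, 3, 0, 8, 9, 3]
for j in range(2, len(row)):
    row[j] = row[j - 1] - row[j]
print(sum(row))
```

-25

j=2: row[2] = 3-0 = 3 → [5, 3, 3, 8, 9, 3]
j=3: row[3] = 3-8 = -5 → [5, 3, 3, -5, 9, 3]
j=4: row[4] = (-5)-9 = -14 → [5, 3, 3, -5, -14, 3]
j=5: row[5] = (-14)-3 = -17 → [5, 3, 3, -5, -14, -17]
sum = -25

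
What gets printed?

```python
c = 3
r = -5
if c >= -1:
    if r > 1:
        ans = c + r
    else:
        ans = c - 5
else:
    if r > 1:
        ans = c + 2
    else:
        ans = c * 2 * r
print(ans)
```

c=3, r=-5
c >= -1 is True; r > 1 is False
→ ans = c - 5 = -2

-2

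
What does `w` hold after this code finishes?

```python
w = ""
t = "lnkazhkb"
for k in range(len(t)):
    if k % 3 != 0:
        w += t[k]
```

k=0: skip
k=1: add 'n' → 'n'
k=2: add 'k' → 'nk'
k=3: skip
k=4: add 'z' → 'nkz'
k=5: add 'h' → 'nkzh'
k=6: skip
k=7: add 'b' → 'nkzhb'

'nkzhb'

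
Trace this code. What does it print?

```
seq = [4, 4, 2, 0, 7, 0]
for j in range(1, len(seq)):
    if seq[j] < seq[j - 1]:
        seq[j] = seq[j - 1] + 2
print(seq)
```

j=1: 4>=4, unchanged → [4, 4, 2, 0, 7, 0]
j=2: 2<4, seq[2] = 4+2 = 6 → [4, 4, 6, 0, 7, 0]
j=3: 0<6, seq[3] = 6+2 = 8 → [4, 4, 6, 8, 7, 0]
j=4: 7<8, seq[4] = 8+2 = 10 → [4, 4, 6, 8, 10, 0]
j=5: 0<10, seq[5] = 10+2 = 12 → [4, 4, 6, 8, 10, 12]

[4, 4, 6, 8, 10, 12]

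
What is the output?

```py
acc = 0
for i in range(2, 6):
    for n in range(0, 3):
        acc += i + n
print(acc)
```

i=2,n=0: acc = 0+2 = 2
i=2,n=1: acc = 2+3 = 5
i=2,n=2: acc = 5+4 = 9
i=3,n=0: acc = 9+3 = 12
i=3,n=1: acc = 12+4 = 16
i=3,n=2: acc = 16+5 = 21
i=4,n=0: acc = 21+4 = 25
i=4,n=1: acc = 25+5 = 30
i=4,n=2: acc = 30+6 = 36
i=5,n=0: acc = 36+5 = 41
i=5,n=1: acc = 41+6 = 47
i=5,n=2: acc = 47+7 = 54

54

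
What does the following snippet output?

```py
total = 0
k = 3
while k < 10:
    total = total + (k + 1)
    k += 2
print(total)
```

28

k=3: total = 0+4 = 4
k=5: total = 4+6 = 10
k=7: total = 10+8 = 18
k=9: total = 18+10 = 28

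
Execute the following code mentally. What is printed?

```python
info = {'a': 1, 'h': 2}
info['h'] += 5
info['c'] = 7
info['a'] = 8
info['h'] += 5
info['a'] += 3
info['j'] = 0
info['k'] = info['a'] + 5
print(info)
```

{'a': 11, 'h': 12, 'c': 7, 'j': 0, 'k': 16}

info['h'] = 2+5 = 7 → {'a': 1, 'h': 7}
info['c'] = 7 → {'a': 1, 'h': 7, 'c': 7}
info['a'] = 8 → {'a': 8, 'h': 7, 'c': 7}
info['h'] = 7+5 = 12 → {'a': 8, 'h': 12, 'c': 7}
info['a'] = 8+3 = 11 → {'a': 11, 'h': 12, 'c': 7}
info['j'] = 0 → {'a': 11, 'h': 12, 'c': 7, 'j': 0}
info['k'] = info['a']+5 = 16 → {'a': 11, 'h': 12, 'c': 7, 'j': 0, 'k': 16}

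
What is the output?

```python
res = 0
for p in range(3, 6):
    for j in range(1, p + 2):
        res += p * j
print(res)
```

p=3,j=1: res = 0+3 = 3
p=3,j=2: res = 3+6 = 9
p=3,j=3: res = 9+9 = 18
p=3,j=4: res = 18+12 = 30
p=4,j=1: res = 30+4 = 34
p=4,j=2: res = 34+8 = 42
p=4,j=3: res = 42+12 = 54
p=4,j=4: res = 54+16 = 70
p=4,j=5: res = 70+20 = 90
p=5,j=1: res = 90+5 = 95
p=5,j=2: res = 95+10 = 105
p=5,j=3: res = 105+15 = 120
p=5,j=4: res = 120+20 = 140
p=5,j=5: res = 140+25 = 165
p=5,j=6: res = 165+30 = 195

195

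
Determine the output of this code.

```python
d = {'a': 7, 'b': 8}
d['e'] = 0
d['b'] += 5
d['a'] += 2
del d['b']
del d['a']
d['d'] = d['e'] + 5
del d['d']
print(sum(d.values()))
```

0

d['e'] = 0 → {'a': 7, 'b': 8, 'e': 0}
d['b'] = 8+5 = 13 → {'a': 7, 'b': 13, 'e': 0}
d['a'] = 7+2 = 9 → {'a': 9, 'b': 13, 'e': 0}
del 'b' → {'a': 9, 'e': 0}
del 'a' → {'e': 0}
d['d'] = d['e']+5 = 5 → {'e': 0, 'd': 5}
del 'd' → {'e': 0}
sum of values = 0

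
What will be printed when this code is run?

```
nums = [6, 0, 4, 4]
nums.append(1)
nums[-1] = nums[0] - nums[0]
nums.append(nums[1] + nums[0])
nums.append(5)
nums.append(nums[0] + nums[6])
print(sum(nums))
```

append 1 → [6, 0, 4, 4, 1]
nums[-1] = nums[0]-nums[0] = 6-6 = 0 → [6, 0, 4, 4, 0]
append nums[1]+nums[0] = 0+6 = 6 → [6, 0, 4, 4, 0, 6]
append 5 → [6, 0, 4, 4, 0, 6, 5]
append nums[0]+nums[6] = 6+5 = 11 → [6, 0, 4, 4, 0, 6, 5, 11]
sum = 36

36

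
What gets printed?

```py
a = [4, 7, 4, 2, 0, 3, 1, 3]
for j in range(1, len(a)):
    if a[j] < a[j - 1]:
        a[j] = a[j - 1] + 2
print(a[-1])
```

19

j=1: 7>=4, unchanged → [4, 7, 4, 2, 0, 3, 1, 3]
j=2: 4<7, a[2] = 7+2 = 9 → [4, 7, 9, 2, 0, 3, 1, 3]
j=3: 2<9, a[3] = 9+2 = 11 → [4, 7, 9, 11, 0, 3, 1, 3]
j=4: 0<11, a[4] = 11+2 = 13 → [4, 7, 9, 11, 13, 3, 1, 3]
j=5: 3<13, a[5] = 13+2 = 15 → [4, 7, 9, 11, 13, 15, 1, 3]
j=6: 1<15, a[6] = 15+2 = 17 → [4, 7, 9, 11, 13, 15, 17, 3]
j=7: 3<17, a[7] = 17+2 = 19 → [4, 7, 9, 11, 13, 15, 17, 19]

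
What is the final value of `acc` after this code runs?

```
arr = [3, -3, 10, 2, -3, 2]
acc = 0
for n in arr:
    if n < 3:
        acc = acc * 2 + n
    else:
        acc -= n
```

-148

n=3: not <3, acc = 0-3 = -3
n=-3: <3, acc = (-3)*2+(-3) = -9
n=10: not <3, acc = (-9)-10 = -19
n=2: <3, acc = (-19)*2+2 = -36
n=-3: <3, acc = (-36)*2+(-3) = -75
n=2: <3, acc = (-75)*2+2 = -148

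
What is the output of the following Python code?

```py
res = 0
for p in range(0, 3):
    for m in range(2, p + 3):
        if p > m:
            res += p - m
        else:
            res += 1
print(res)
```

6

p=0,m=2: not 0>2, res = 0+1 = 1
p=1,m=2: not 1>2, res = 1+1 = 2
p=1,m=3: not 1>3, res = 2+1 = 3
p=2,m=2: not 2>2, res = 3+1 = 4
p=2,m=3: not 2>3, res = 4+1 = 5
p=2,m=4: not 2>4, res = 5+1 = 6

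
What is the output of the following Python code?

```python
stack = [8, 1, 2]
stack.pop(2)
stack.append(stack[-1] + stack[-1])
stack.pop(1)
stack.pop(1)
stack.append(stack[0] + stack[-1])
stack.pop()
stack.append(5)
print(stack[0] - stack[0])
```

pop(2) removes 2 → [8, 1]
append stack[-1]+stack[-1] = 1+1 = 2 → [8, 1, 2]
pop(1) removes 1 → [8, 2]
pop(1) removes 2 → [8]
append stack[0]+stack[-1] = 8+8 = 16 → [8, 16]
pop() removes 16 → [8]
append 5 → [8, 5]
stack[0]-stack[0] = 8-8 = 0

0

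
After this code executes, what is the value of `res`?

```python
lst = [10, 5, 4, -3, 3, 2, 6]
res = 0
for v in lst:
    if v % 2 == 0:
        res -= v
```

v=10: even, res = 0-10 = -10
v=5: not even
v=4: even, res = (-10)-4 = -14
v=-3: not even
v=3: not even
v=2: even, res = (-14)-2 = -16
v=6: even, res = (-16)-6 = -22

-22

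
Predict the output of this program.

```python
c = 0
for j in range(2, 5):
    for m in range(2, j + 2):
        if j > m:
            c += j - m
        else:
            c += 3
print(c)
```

22

j=2,m=2: not 2>2, c = 0+3 = 3
j=2,m=3: not 2>3, c = 3+3 = 6
j=3,m=2: 3>2, c = 6+1 = 7
j=3,m=3: not 3>3, c = 7+3 = 10
j=3,m=4: not 3>4, c = 10+3 = 13
j=4,m=2: 4>2, c = 13+2 = 15
j=4,m=3: 4>3, c = 15+1 = 16
j=4,m=4: not 4>4, c = 16+3 = 19
j=4,m=5: not 4>5, c = 19+3 = 22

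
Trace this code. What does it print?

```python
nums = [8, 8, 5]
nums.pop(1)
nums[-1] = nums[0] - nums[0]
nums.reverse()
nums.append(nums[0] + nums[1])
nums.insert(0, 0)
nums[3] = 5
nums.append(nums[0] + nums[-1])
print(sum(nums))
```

pop(1) removes 8 → [8, 5]
nums[-1] = nums[0]-nums[0] = 8-8 = 0 → [8, 0]
reverse → [0, 8]
append nums[0]+nums[1] = 0+8 = 8 → [0, 8, 8]
insert 0 at 0 → [0, 0, 8, 8]
nums[3] = 5 → [0, 0, 8, 5]
append nums[0]+nums[-1] = 0+5 = 5 → [0, 0, 8, 5, 5]
sum = 18

18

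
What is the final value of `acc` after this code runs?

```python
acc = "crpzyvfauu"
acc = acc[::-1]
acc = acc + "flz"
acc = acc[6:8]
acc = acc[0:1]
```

'z'

reverse → 'uuafvyzprc'
+ 'flz' → 'uuafvyzprcflz'
slice [6:8] → 'zp'
slice [0:1] → 'z'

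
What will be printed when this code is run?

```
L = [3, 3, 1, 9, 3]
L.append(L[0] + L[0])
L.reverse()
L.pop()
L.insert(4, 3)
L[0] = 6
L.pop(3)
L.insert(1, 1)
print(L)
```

append L[0]+L[0] = 3+3 = 6 → [3, 3, 1, 9, 3, 6]
reverse → [6, 3, 9, 1, 3, 3]
pop() removes 3 → [6, 3, 9, 1, 3]
insert 3 at 4 → [6, 3, 9, 1, 3, 3]
L[0] = 6 → [6, 3, 9, 1, 3, 3]
pop(3) removes 1 → [6, 3, 9, 3, 3]
insert 1 at 1 → [6, 1, 3, 9, 3, 3]

[6, 1, 3, 9, 3, 3]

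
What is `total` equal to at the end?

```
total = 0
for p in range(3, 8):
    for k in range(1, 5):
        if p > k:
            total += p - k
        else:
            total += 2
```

57

p=3,k=1: 3>1, total = 0+2 = 2
p=3,k=2: 3>2, total = 2+1 = 3
p=3,k=3: not 3>3, total = 3+2 = 5
p=3,k=4: not 3>4, total = 5+2 = 7
p=4,k=1: 4>1, total = 7+3 = 10
p=4,k=2: 4>2, total = 10+2 = 12
p=4,k=3: 4>3, total = 12+1 = 13
p=4,k=4: not 4>4, total = 13+2 = 15
p=5,k=1: 5>1, total = 15+4 = 19
p=5,k=2: 5>2, total = 19+3 = 22
p=5,k=3: 5>3, total = 22+2 = 24
p=5,k=4: 5>4, total = 24+1 = 25
p=6,k=1: 6>1, total = 25+5 = 30
p=6,k=2: 6>2, total = 30+4 = 34
p=6,k=3: 6>3, total = 34+3 = 37
p=6,k=4: 6>4, total = 37+2 = 39
p=7,k=1: 7>1, total = 39+6 = 45
p=7,k=2: 7>2, total = 45+5 = 50
p=7,k=3: 7>3, total = 50+4 = 54
p=7,k=4: 7>4, total = 54+3 = 57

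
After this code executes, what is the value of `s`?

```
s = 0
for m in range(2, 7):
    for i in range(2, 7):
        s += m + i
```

200

m=2,i=2: s = 0+4 = 4
m=2,i=3: s = 4+5 = 9
m=2,i=4: s = 9+6 = 15
m=2,i=5: s = 15+7 = 22
m=2,i=6: s = 22+8 = 30
m=3,i=2: s = 30+5 = 35
m=3,i=3: s = 35+6 = 41
m=3,i=4: s = 41+7 = 48
m=3,i=5: s = 48+8 = 56
m=3,i=6: s = 56+9 = 65
m=4,i=2: s = 65+6 = 71
m=4,i=3: s = 71+7 = 78
m=4,i=4: s = 78+8 = 86
m=4,i=5: s = 86+9 = 95
m=4,i=6: s = 95+10 = 105
m=5,i=2: s = 105+7 = 112
m=5,i=3: s = 112+8 = 120
m=5,i=4: s = 120+9 = 129
m=5,i=5: s = 129+10 = 139
m=5,i=6: s = 139+11 = 150
m=6,i=2: s = 150+8 = 158
m=6,i=3: s = 158+9 = 167
m=6,i=4: s = 167+10 = 177
m=6,i=5: s = 177+11 = 188
m=6,i=6: s = 188+12 = 200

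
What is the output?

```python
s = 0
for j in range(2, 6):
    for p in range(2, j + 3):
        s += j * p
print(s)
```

275

j=2,p=2: s = 0+4 = 4
j=2,p=3: s = 4+6 = 10
j=2,p=4: s = 10+8 = 18
j=3,p=2: s = 18+6 = 24
j=3,p=3: s = 24+9 = 33
j=3,p=4: s = 33+12 = 45
j=3,p=5: s = 45+15 = 60
j=4,p=2: s = 60+8 = 68
j=4,p=3: s = 68+12 = 80
j=4,p=4: s = 80+16 = 96
j=4,p=5: s = 96+20 = 116
j=4,p=6: s = 116+24 = 140
j=5,p=2: s = 140+10 = 150
j=5,p=3: s = 150+15 = 165
j=5,p=4: s = 165+20 = 185
j=5,p=5: s = 185+25 = 210
j=5,p=6: s = 210+30 = 240
j=5,p=7: s = 240+35 = 275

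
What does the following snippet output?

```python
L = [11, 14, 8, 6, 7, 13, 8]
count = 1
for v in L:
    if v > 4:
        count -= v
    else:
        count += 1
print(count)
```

v=11: >4, count = 1-11 = -10
v=14: >4, count = (-10)-14 = -24
v=8: >4, count = (-24)-8 = -32
v=6: >4, count = (-32)-6 = -38
v=7: >4, count = (-38)-7 = -45
v=13: >4, count = (-45)-13 = -58
v=8: >4, count = (-58)-8 = -66

-66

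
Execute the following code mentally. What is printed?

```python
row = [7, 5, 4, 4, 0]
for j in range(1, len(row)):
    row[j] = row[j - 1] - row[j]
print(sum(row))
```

j=1: row[1] = 7-5 = 2 → [7, 2, 4, 4, 0]
j=2: row[2] = 2-4 = -2 → [7, 2, -2, 4, 0]
j=3: row[3] = (-2)-4 = -6 → [7, 2, -2, -6, 0]
j=4: row[4] = (-6)-0 = -6 → [7, 2, -2, -6, -6]
sum = -5

-5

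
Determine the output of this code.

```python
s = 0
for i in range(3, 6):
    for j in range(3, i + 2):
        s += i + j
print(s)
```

75

i=3,j=3: s = 0+6 = 6
i=3,j=4: s = 6+7 = 13
i=4,j=3: s = 13+7 = 20
i=4,j=4: s = 20+8 = 28
i=4,j=5: s = 28+9 = 37
i=5,j=3: s = 37+8 = 45
i=5,j=4: s = 45+9 = 54
i=5,j=5: s = 54+10 = 64
i=5,j=6: s = 64+11 = 75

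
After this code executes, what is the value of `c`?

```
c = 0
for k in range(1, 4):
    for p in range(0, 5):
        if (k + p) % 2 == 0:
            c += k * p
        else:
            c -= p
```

k=1,p=0: odd sum, c = 0-0 = 0
k=1,p=1: even sum, c = 0+1 = 1
k=1,p=2: odd sum, c = 1-2 = -1
k=1,p=3: even sum, c = (-1)+3 = 2
k=1,p=4: odd sum, c = 2-4 = -2
k=2,p=0: even sum, c = (-2)+0 = -2
k=2,p=1: odd sum, c = (-2)-1 = -3
k=2,p=2: even sum, c = (-3)+4 = 1
k=2,p=3: odd sum, c = 1-3 = -2
k=2,p=4: even sum, c = (-2)+8 = 6
k=3,p=0: odd sum, c = 6-0 = 6
k=3,p=1: even sum, c = 6+3 = 9
k=3,p=2: odd sum, c = 9-2 = 7
k=3,p=3: even sum, c = 7+9 = 16
k=3,p=4: odd sum, c = 16-4 = 12

12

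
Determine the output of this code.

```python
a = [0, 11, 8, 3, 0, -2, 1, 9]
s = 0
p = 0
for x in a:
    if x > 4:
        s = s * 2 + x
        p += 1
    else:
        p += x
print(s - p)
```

64

x=0: not >4; p=0
x=11: >4, s = 0*2+11 = 11; p=1
x=8: >4, s = 11*2+8 = 30; p=2
x=3: not >4; p=5
x=0: not >4; p=5
x=-2: not >4; p=3
x=1: not >4; p=4
x=9: >4, s = 30*2+9 = 69; p=5
s-p = 69-5 = 64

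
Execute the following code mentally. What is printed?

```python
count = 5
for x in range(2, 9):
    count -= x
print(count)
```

-30

x=2: count = 5-2 = 3
x=3: count = 3-3 = 0
x=4: count = 0-4 = -4
x=5: count = (-4)-5 = -9
x=6: count = (-9)-6 = -15
x=7: count = (-15)-7 = -22
x=8: count = (-22)-8 = -30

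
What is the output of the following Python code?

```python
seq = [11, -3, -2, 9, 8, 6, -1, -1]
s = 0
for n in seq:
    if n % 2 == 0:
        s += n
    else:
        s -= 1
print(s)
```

n=11: not even, s = 0-1 = -1
n=-3: not even, s = (-1)-1 = -2
n=-2: even, s = (-2)+(-2) = -4
n=9: not even, s = (-4)-1 = -5
n=8: even, s = (-5)+8 = 3
n=6: even, s = 3+6 = 9
n=-1: not even, s = 9-1 = 8
n=-1: not even, s = 8-1 = 7

7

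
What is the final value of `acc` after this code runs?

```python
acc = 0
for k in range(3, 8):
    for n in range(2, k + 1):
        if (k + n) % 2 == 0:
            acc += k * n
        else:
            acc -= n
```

k=3,n=2: odd sum, acc = 0-2 = -2
k=3,n=3: even sum, acc = (-2)+9 = 7
k=4,n=2: even sum, acc = 7+8 = 15
k=4,n=3: odd sum, acc = 15-3 = 12
k=4,n=4: even sum, acc = 12+16 = 28
k=5,n=2: odd sum, acc = 28-2 = 26
k=5,n=3: even sum, acc = 26+15 = 41
k=5,n=4: odd sum, acc = 41-4 = 37
k=5,n=5: even sum, acc = 37+25 = 62
k=6,n=2: even sum, acc = 62+12 = 74
k=6,n=3: odd sum, acc = 74-3 = 71
k=6,n=4: even sum, acc = 71+24 = 95
k=6,n=5: odd sum, acc = 95-5 = 90
k=6,n=6: even sum, acc = 90+36 = 126
k=7,n=2: odd sum, acc = 126-2 = 124
k=7,n=3: even sum, acc = 124+21 = 145
k=7,n=4: odd sum, acc = 145-4 = 141
k=7,n=5: even sum, acc = 141+35 = 176
k=7,n=6: odd sum, acc = 176-6 = 170
k=7,n=7: even sum, acc = 170+49 = 219

219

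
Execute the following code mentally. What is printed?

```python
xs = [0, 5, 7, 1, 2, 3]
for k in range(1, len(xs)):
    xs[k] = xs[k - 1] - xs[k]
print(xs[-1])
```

k=1: xs[1] = 0-5 = -5 → [0, -5, 7, 1, 2, 3]
k=2: xs[2] = (-5)-7 = -12 → [0, -5, -12, 1, 2, 3]
k=3: xs[3] = (-12)-1 = -13 → [0, -5, -12, -13, 2, 3]
k=4: xs[4] = (-13)-2 = -15 → [0, -5, -12, -13, -15, 3]
k=5: xs[5] = (-15)-3 = -18 → [0, -5, -12, -13, -15, -18]

-18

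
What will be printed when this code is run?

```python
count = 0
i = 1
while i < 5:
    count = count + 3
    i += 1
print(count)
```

12

i=1: count = 0+3 = 3
i=2: count = 3+3 = 6
i=3: count = 6+3 = 9
i=4: count = 9+3 = 12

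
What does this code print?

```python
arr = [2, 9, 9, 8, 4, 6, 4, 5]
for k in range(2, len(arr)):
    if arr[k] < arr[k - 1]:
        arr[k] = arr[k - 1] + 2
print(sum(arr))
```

k=2: 9>=9, unchanged → [2, 9, 9, 8, 4, 6, 4, 5]
k=3: 8<9, arr[3] = 9+2 = 11 → [2, 9, 9, 11, 4, 6, 4, 5]
k=4: 4<11, arr[4] = 11+2 = 13 → [2, 9, 9, 11, 13, 6, 4, 5]
k=5: 6<13, arr[5] = 13+2 = 15 → [2, 9, 9, 11, 13, 15, 4, 5]
k=6: 4<15, arr[6] = 15+2 = 17 → [2, 9, 9, 11, 13, 15, 17, 5]
k=7: 5<17, arr[7] = 17+2 = 19 → [2, 9, 9, 11, 13, 15, 17, 19]
sum = 95

95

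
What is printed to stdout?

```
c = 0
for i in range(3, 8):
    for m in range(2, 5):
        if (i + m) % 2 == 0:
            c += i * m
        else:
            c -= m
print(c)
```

81

i=3,m=2: odd sum, c = 0-2 = -2
i=3,m=3: even sum, c = (-2)+9 = 7
i=3,m=4: odd sum, c = 7-4 = 3
i=4,m=2: even sum, c = 3+8 = 11
i=4,m=3: odd sum, c = 11-3 = 8
i=4,m=4: even sum, c = 8+16 = 24
i=5,m=2: odd sum, c = 24-2 = 22
i=5,m=3: even sum, c = 22+15 = 37
i=5,m=4: odd sum, c = 37-4 = 33
i=6,m=2: even sum, c = 33+12 = 45
i=6,m=3: odd sum, c = 45-3 = 42
i=6,m=4: even sum, c = 42+24 = 66
i=7,m=2: odd sum, c = 66-2 = 64
i=7,m=3: even sum, c = 64+21 = 85
i=7,m=4: odd sum, c = 85-4 = 81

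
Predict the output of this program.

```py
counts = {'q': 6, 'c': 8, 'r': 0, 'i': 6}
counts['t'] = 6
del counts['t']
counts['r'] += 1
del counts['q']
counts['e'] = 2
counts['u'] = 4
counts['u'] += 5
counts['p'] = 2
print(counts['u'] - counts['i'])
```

3

counts['t'] = 6 → {'q': 6, 'c': 8, 'r': 0, 'i': 6, 't': 6}
del 't' → {'q': 6, 'c': 8, 'r': 0, 'i': 6}
counts['r'] = 0+1 = 1 → {'q': 6, 'c': 8, 'r': 1, 'i': 6}
del 'q' → {'c': 8, 'r': 1, 'i': 6}
counts['e'] = 2 → {'c': 8, 'r': 1, 'i': 6, 'e': 2}
counts['u'] = 4 → {'c': 8, 'r': 1, 'i': 6, 'e': 2, 'u': 4}
counts['u'] = 4+5 = 9 → {'c': 8, 'r': 1, 'i': 6, 'e': 2, 'u': 9}
counts['p'] = 2 → {'c': 8, 'r': 1, 'i': 6, 'e': 2, 'u': 9, 'p': 2}
counts['u']-counts['i'] = 9-6 = 3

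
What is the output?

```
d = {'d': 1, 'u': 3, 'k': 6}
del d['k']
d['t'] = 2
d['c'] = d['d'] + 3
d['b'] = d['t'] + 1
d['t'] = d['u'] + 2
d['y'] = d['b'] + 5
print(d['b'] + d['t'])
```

del 'k' → {'d': 1, 'u': 3}
d['t'] = 2 → {'d': 1, 'u': 3, 't': 2}
d['c'] = d['d']+3 = 4 → {'d': 1, 'u': 3, 't': 2, 'c': 4}
d['b'] = d['t']+1 = 3 → {'d': 1, 'u': 3, 't': 2, 'c': 4, 'b': 3}
d['t'] = d['u']+2 = 5 → {'d': 1, 'u': 3, 't': 5, 'c': 4, 'b': 3}
d['y'] = d['b']+5 = 8 → {'d': 1, 'u': 3, 't': 5, 'c': 4, 'b': 3, 'y': 8}
d['b']+d['t'] = 3+5 = 8

8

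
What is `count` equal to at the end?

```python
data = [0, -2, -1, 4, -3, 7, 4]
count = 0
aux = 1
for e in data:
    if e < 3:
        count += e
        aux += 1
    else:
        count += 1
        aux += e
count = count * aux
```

e=0: <3, count = 0+0 = 0; aux=2
e=-2: <3, count = 0+(-2) = -2; aux=3
e=-1: <3, count = (-2)+(-1) = -3; aux=4
e=4: not <3, count = (-3)+1 = -2; aux=8
e=-3: <3, count = (-2)+(-3) = -5; aux=9
e=7: not <3, count = (-5)+1 = -4; aux=16
e=4: not <3, count = (-4)+1 = -3; aux=20
count*aux = (-3)*20 = -60

-60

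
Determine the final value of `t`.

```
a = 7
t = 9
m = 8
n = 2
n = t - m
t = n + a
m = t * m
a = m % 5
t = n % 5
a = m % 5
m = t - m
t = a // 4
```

n = 9-8 = 1
t = 1+7 = 8
m = 8*8 = 64
a = 64%5 = 4
t = 1%5 = 1
a = 64%5 = 4
m = 1-64 = -63
t = 4//4 = 1

1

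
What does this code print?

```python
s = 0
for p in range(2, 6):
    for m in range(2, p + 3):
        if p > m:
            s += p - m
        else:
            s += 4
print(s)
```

58

p=2,m=2: not 2>2, s = 0+4 = 4
p=2,m=3: not 2>3, s = 4+4 = 8
p=2,m=4: not 2>4, s = 8+4 = 12
p=3,m=2: 3>2, s = 12+1 = 13
p=3,m=3: not 3>3, s = 13+4 = 17
p=3,m=4: not 3>4, s = 17+4 = 21
p=3,m=5: not 3>5, s = 21+4 = 25
p=4,m=2: 4>2, s = 25+2 = 27
p=4,m=3: 4>3, s = 27+1 = 28
p=4,m=4: not 4>4, s = 28+4 = 32
p=4,m=5: not 4>5, s = 32+4 = 36
p=4,m=6: not 4>6, s = 36+4 = 40
p=5,m=2: 5>2, s = 40+3 = 43
p=5,m=3: 5>3, s = 43+2 = 45
p=5,m=4: 5>4, s = 45+1 = 46
p=5,m=5: not 5>5, s = 46+4 = 50
p=5,m=6: not 5>6, s = 50+4 = 54
p=5,m=7: not 5>7, s = 54+4 = 58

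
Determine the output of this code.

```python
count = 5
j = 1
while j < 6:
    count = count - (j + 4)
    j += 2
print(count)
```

j=1: count = 5-5 = 0
j=3: count = 0-7 = -7
j=5: count = (-7)-9 = -16

-16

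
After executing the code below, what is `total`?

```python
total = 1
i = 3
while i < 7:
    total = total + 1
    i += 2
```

i=3: total = 1+1 = 2
i=5: total = 2+1 = 3

3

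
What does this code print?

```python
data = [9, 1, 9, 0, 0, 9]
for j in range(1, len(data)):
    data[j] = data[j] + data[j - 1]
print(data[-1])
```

j=1: data[1] = 1+9 = 10 → [9, 10, 9, 0, 0, 9]
j=2: data[2] = 9+10 = 19 → [9, 10, 19, 0, 0, 9]
j=3: data[3] = 0+19 = 19 → [9, 10, 19, 19, 0, 9]
j=4: data[4] = 0+19 = 19 → [9, 10, 19, 19, 19, 9]
j=5: data[5] = 9+19 = 28 → [9, 10, 19, 19, 19, 28]

28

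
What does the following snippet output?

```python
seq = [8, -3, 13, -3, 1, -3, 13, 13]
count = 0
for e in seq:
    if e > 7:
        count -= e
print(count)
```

e=8: >7, count = 0-8 = -8
e=-3: not >7
e=13: >7, count = (-8)-13 = -21
e=-3: not >7
e=1: not >7
e=-3: not >7
e=13: >7, count = (-21)-13 = -34
e=13: >7, count = (-34)-13 = -47

-47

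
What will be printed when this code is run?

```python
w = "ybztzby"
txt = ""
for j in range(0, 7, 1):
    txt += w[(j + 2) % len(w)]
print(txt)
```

j=0: add w[2]='z' → 'z'
j=1: add w[3]='t' → 'zt'
j=2: add w[4]='z' → 'ztz'
j=3: add w[5]='b' → 'ztzb'
j=4: add w[6]='y' → 'ztzby'
j=5: add w[0]='y' → 'ztzbyy'
j=6: add w[1]='b' → 'ztzbyyb'

ztzbyyb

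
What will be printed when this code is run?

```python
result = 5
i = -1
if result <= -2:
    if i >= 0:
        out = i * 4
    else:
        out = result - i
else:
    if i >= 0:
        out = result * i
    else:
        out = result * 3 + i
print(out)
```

14

result=5, i=-1
result <= -2 is False; i >= 0 is False
→ out = result * 3 + i = 14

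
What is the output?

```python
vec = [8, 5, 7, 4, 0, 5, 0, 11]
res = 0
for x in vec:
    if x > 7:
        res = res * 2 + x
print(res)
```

x=8: >7, res = 0*2+8 = 8
x=5: not >7
x=7: not >7
x=4: not >7
x=0: not >7
x=5: not >7
x=0: not >7
x=11: >7, res = 8*2+11 = 27

27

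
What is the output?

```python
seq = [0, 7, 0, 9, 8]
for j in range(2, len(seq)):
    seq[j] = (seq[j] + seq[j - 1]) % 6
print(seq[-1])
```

0

j=2: seq[2] = (0+7)%6 = 1 → [0, 7, 1, 9, 8]
j=3: seq[3] = (9+1)%6 = 4 → [0, 7, 1, 4, 8]
j=4: seq[4] = (8+4)%6 = 0 → [0, 7, 1, 4, 0]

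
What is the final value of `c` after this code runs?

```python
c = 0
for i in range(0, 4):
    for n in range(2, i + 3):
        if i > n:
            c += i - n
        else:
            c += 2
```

19

i=0,n=2: not 0>2, c = 0+2 = 2
i=1,n=2: not 1>2, c = 2+2 = 4
i=1,n=3: not 1>3, c = 4+2 = 6
i=2,n=2: not 2>2, c = 6+2 = 8
i=2,n=3: not 2>3, c = 8+2 = 10
i=2,n=4: not 2>4, c = 10+2 = 12
i=3,n=2: 3>2, c = 12+1 = 13
i=3,n=3: not 3>3, c = 13+2 = 15
i=3,n=4: not 3>4, c = 15+2 = 17
i=3,n=5: not 3>5, c = 17+2 = 19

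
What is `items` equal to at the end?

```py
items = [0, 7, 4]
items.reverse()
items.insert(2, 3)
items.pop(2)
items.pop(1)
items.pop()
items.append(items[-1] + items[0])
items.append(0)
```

reverse → [4, 7, 0]
insert 3 at 2 → [4, 7, 3, 0]
pop(2) removes 3 → [4, 7, 0]
pop(1) removes 7 → [4, 0]
pop() removes 0 → [4]
append items[-1]+items[0] = 4+4 = 8 → [4, 8]
append 0 → [4, 8, 0]

[4, 8, 0]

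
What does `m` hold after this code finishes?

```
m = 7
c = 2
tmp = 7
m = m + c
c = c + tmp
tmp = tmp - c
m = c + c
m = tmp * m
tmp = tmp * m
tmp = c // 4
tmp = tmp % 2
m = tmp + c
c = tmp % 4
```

9

m = 7+2 = 9
c = 2+7 = 9
tmp = 7-9 = -2
m = 9+9 = 18
m = (-2)*18 = -36
tmp = (-2)*(-36) = 72
tmp = 9//4 = 2
tmp = 2%2 = 0
m = 0+9 = 9
c = 0%4 = 0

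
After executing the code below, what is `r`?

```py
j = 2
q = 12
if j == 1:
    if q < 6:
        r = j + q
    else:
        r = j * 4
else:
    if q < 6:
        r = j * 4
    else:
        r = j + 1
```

3

j=2, q=12
j == 1 is False; q < 6 is False
→ r = j + 1 = 3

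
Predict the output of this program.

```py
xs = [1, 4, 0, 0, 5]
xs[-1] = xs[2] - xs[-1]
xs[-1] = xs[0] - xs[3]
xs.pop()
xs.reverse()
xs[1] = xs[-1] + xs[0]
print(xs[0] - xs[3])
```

xs[-1] = xs[2]-xs[-1] = 0-5 = -5 → [1, 4, 0, 0, -5]
xs[-1] = xs[0]-xs[3] = 1-0 = 1 → [1, 4, 0, 0, 1]
pop() removes 1 → [1, 4, 0, 0]
reverse → [0, 0, 4, 1]
xs[1] = xs[-1]+xs[0] = 1+0 = 1 → [0, 1, 4, 1]
xs[0]-xs[3] = 0-1 = -1

-1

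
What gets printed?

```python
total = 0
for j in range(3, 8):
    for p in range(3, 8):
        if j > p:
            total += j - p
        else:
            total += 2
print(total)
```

50

j=3,p=3: not 3>3, total = 0+2 = 2
j=3,p=4: not 3>4, total = 2+2 = 4
j=3,p=5: not 3>5, total = 4+2 = 6
j=3,p=6: not 3>6, total = 6+2 = 8
j=3,p=7: not 3>7, total = 8+2 = 10
j=4,p=3: 4>3, total = 10+1 = 11
j=4,p=4: not 4>4, total = 11+2 = 13
j=4,p=5: not 4>5, total = 13+2 = 15
j=4,p=6: not 4>6, total = 15+2 = 17
j=4,p=7: not 4>7, total = 17+2 = 19
j=5,p=3: 5>3, total = 19+2 = 21
j=5,p=4: 5>4, total = 21+1 = 22
j=5,p=5: not 5>5, total = 22+2 = 24
j=5,p=6: not 5>6, total = 24+2 = 26
j=5,p=7: not 5>7, total = 26+2 = 28
j=6,p=3: 6>3, total = 28+3 = 31
j=6,p=4: 6>4, total = 31+2 = 33
j=6,p=5: 6>5, total = 33+1 = 34
j=6,p=6: not 6>6, total = 34+2 = 36
j=6,p=7: not 6>7, total = 36+2 = 38
j=7,p=3: 7>3, total = 38+4 = 42
j=7,p=4: 7>4, total = 42+3 = 45
j=7,p=5: 7>5, total = 45+2 = 47
j=7,p=6: 7>6, total = 47+1 = 48
j=7,p=7: not 7>7, total = 48+2 = 50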